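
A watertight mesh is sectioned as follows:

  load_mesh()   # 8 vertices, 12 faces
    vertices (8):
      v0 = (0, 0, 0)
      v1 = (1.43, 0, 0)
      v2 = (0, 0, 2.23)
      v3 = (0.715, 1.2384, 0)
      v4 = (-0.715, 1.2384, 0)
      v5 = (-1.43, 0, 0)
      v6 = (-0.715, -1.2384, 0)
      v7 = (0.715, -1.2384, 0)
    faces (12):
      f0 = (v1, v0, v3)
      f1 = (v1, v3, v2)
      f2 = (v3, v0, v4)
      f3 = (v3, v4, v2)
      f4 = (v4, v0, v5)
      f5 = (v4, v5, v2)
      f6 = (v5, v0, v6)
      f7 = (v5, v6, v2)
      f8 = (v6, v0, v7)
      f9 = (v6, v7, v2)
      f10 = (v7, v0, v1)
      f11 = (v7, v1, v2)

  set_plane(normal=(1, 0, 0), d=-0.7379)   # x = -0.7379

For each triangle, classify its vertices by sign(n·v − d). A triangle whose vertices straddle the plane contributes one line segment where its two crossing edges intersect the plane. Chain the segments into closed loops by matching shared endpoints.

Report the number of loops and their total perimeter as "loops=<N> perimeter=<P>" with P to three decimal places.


Straddling triangles (4 of 12):
  (v4,v0,v5) [++-] → (-0.7379, 0, 0)–(-0.7379, 1.19874, 0)  len=1.1987
  (v4,v5,v2) [+-+] → (-0.7379, 1.19874, 0)–(-0.7379, 0, 1.07929)  len=1.6130
  (v5,v0,v6) [-++] → (-0.7379, 0, 0)–(-0.7379, -1.19874, 0)  len=1.1987
  (v5,v6,v2) [-++] → (-0.7379, -1.19874, 0)–(-0.7379, 0, 1.07929)  len=1.6130

Chained into 1 loop(s):
  loop 1: 4 segments, perimeter = 5.6235
Total perimeter = 5.624

loops=1 perimeter=5.624


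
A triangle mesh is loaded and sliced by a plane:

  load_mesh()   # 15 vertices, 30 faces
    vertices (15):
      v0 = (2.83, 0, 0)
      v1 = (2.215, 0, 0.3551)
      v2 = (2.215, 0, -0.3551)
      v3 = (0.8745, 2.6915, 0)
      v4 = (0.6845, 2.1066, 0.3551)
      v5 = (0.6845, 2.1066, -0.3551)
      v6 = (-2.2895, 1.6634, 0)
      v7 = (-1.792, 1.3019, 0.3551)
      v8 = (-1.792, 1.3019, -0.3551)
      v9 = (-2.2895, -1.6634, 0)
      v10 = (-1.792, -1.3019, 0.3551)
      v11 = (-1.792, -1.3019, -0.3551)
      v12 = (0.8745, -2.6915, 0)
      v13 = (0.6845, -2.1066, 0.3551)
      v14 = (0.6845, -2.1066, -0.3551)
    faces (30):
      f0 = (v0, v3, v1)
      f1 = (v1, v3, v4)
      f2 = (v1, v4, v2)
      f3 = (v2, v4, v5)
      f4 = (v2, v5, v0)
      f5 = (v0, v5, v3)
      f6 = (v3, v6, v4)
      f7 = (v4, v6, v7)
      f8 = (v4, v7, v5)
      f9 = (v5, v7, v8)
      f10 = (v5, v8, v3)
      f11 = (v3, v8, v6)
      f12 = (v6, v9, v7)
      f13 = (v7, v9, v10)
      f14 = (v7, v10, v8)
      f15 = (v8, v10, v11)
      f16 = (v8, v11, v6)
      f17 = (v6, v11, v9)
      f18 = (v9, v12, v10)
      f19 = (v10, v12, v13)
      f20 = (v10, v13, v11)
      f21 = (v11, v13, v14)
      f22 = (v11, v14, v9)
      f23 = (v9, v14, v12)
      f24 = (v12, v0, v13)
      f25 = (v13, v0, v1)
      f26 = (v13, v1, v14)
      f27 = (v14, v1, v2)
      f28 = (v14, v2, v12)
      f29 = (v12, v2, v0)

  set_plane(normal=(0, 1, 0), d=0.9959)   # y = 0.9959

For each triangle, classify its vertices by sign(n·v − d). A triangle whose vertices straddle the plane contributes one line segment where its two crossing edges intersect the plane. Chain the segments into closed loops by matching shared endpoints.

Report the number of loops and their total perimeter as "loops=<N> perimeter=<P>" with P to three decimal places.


loops=2 perimeter=4.063

Straddling triangles (12 of 30):
  (v0,v3,v1) [-+-] → (2.10643, 0.9959, 0)–(1.71899, 0.9959, 0.223707)  len=0.4474
  (v1,v3,v4) [-++] → (1.71899, 0.9959, 0.223707)–(1.49145, 0.9959, 0.3551)  len=0.2628
  (v1,v4,v2) [-+-] → (1.49145, 0.9959, 0.3551)–(1.49145, 0.9959, -0.0193513)  len=0.3745
  (v2,v4,v5) [-++] → (1.49145, 0.9959, -0.0193513)–(1.49145, 0.9959, -0.3551)  len=0.3357
  (v2,v5,v0) [-+-] → (1.49145, 0.9959, -0.3551)–(1.81571, 0.9959, -0.167874)  len=0.3744
  (v0,v5,v3) [-++] → (1.81571, 0.9959, -0.167874)–(2.10643, 0.9959, 0)  len=0.3357
  (v6,v9,v7) [+-+] → (-2.2895, 0.9959, 0)–(-1.84334, 0.9959, 0.318456)  len=0.5482
  (v7,v9,v10) [+--] → (-1.84334, 0.9959, 0.318456)–(-1.792, 0.9959, 0.3551)  len=0.0631
  (v7,v10,v8) [+-+] → (-1.792, 0.9959, 0.3551)–(-1.792, 0.9959, -0.271637)  len=0.6267
  (v8,v10,v11) [+--] → (-1.792, 0.9959, -0.271637)–(-1.792, 0.9959, -0.3551)  len=0.0835
  (v8,v11,v6) [+-+] → (-1.792, 0.9959, -0.3551)–(-2.17751, 0.9959, -0.0799343)  len=0.4736
  (v6,v11,v9) [+--] → (-2.17751, 0.9959, -0.0799343)–(-2.2895, 0.9959, 0)  len=0.1376

Chained into 2 loop(s):
  loop 1: 6 segments, perimeter = 2.1305
  loop 2: 6 segments, perimeter = 1.9327
Total perimeter = 4.063


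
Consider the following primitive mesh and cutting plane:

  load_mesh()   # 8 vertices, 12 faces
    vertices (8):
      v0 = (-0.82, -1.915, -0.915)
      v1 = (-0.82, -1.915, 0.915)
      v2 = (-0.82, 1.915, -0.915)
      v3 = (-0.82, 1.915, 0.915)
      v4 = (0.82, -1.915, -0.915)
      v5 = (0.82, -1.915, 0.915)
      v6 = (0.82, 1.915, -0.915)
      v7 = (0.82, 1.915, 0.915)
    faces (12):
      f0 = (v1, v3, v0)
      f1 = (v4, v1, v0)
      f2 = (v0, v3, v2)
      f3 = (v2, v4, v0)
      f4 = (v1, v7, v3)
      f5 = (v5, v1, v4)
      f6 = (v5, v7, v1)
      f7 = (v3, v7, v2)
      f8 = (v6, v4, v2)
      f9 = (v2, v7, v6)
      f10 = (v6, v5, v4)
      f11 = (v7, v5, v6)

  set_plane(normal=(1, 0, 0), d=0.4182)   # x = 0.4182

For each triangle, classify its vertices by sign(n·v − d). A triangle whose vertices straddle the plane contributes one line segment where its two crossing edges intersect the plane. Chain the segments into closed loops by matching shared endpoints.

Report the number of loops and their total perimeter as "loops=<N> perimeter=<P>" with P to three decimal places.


loops=1 perimeter=11.320

Straddling triangles (8 of 12):
  (v4,v1,v0) [+--] → (0.4182, -1.915, -0.46665)–(0.4182, -1.915, -0.915)  len=0.4483
  (v2,v4,v0) [-+-] → (0.4182, -0.97665, -0.915)–(0.4182, -1.915, -0.915)  len=0.9383
  (v1,v7,v3) [-+-] → (0.4182, 0.97665, 0.915)–(0.4182, 1.915, 0.915)  len=0.9383
  (v5,v1,v4) [+-+] → (0.4182, -1.915, 0.915)–(0.4182, -1.915, -0.46665)  len=1.3817
  (v5,v7,v1) [++-] → (0.4182, 0.97665, 0.915)–(0.4182, -1.915, 0.915)  len=2.8917
  (v3,v7,v2) [-+-] → (0.4182, 1.915, 0.915)–(0.4182, 1.915, 0.46665)  len=0.4483
  (v6,v4,v2) [++-] → (0.4182, -0.97665, -0.915)–(0.4182, 1.915, -0.915)  len=2.8917
  (v2,v7,v6) [-++] → (0.4182, 1.915, 0.46665)–(0.4182, 1.915, -0.915)  len=1.3817

Chained into 1 loop(s):
  loop 1: 8 segments, perimeter = 11.3200
Total perimeter = 11.320


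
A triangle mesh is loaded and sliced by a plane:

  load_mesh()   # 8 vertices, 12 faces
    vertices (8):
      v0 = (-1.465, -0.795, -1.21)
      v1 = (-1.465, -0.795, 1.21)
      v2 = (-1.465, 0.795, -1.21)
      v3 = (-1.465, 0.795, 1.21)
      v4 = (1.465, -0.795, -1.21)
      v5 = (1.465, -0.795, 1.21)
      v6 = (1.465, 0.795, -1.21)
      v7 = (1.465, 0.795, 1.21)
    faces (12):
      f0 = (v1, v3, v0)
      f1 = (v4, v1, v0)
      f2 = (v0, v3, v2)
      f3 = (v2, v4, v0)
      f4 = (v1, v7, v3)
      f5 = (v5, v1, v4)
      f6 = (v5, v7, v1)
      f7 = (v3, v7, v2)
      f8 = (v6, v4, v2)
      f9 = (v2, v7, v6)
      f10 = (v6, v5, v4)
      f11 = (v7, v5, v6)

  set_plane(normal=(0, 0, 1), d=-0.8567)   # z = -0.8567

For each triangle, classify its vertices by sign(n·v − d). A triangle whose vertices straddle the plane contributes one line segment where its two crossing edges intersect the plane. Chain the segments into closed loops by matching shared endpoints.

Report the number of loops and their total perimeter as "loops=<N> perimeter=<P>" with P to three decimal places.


loops=1 perimeter=9.040

Straddling triangles (8 of 12):
  (v1,v3,v0) [++-] → (-1.465, -0.562873, -0.8567)–(-1.465, -0.795, -0.8567)  len=0.2321
  (v4,v1,v0) [-+-] → (1.03724, -0.795, -0.8567)–(-1.465, -0.795, -0.8567)  len=2.5022
  (v0,v3,v2) [-+-] → (-1.465, -0.562873, -0.8567)–(-1.465, 0.795, -0.8567)  len=1.3579
  (v5,v1,v4) [++-] → (1.03724, -0.795, -0.8567)–(1.465, -0.795, -0.8567)  len=0.4278
  (v3,v7,v2) [++-] → (-1.03724, 0.795, -0.8567)–(-1.465, 0.795, -0.8567)  len=0.4278
  (v2,v7,v6) [-+-] → (-1.03724, 0.795, -0.8567)–(1.465, 0.795, -0.8567)  len=2.5022
  (v6,v5,v4) [-+-] → (1.465, 0.562873, -0.8567)–(1.465, -0.795, -0.8567)  len=1.3579
  (v7,v5,v6) [++-] → (1.465, 0.562873, -0.8567)–(1.465, 0.795, -0.8567)  len=0.2321

Chained into 1 loop(s):
  loop 1: 8 segments, perimeter = 9.0400
Total perimeter = 9.040


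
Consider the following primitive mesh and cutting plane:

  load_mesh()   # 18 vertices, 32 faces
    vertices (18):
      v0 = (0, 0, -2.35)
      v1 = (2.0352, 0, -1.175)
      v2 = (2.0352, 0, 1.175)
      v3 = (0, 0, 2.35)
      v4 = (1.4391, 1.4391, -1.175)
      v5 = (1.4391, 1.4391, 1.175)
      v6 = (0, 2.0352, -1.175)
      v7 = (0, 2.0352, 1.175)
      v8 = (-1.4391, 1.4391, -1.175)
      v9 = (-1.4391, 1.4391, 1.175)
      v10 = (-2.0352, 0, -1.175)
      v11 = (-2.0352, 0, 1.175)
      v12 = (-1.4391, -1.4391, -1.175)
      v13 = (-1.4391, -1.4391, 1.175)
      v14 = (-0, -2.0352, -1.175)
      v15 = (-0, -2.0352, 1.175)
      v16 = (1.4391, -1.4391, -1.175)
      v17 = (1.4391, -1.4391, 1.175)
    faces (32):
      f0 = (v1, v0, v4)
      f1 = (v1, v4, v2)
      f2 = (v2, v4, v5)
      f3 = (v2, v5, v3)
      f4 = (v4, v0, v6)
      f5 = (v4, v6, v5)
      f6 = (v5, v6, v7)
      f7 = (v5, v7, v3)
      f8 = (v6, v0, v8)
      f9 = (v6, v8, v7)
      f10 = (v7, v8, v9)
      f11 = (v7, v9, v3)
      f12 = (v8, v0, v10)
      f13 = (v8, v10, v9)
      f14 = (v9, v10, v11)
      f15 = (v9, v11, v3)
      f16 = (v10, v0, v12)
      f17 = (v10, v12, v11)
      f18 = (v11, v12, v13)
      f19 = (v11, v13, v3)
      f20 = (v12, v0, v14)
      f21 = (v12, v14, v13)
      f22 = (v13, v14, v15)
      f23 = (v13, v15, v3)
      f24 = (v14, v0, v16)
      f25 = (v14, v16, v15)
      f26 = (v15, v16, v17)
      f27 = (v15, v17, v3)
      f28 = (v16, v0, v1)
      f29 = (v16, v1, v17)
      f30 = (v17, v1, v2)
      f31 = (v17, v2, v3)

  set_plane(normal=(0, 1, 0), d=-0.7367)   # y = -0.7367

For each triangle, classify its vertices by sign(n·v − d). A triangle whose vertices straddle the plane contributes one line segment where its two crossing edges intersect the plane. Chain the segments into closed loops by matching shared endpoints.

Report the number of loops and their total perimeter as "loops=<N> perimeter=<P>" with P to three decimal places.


loops=1 perimeter=12.318

Straddling triangles (12 of 32):
  (v10,v0,v12) [++-] → (-0.7367, -0.7367, -1.7485)–(-1.73005, -0.7367, -1.175)  len=1.1470
  (v10,v12,v11) [+-+] → (-1.73005, -0.7367, -1.175)–(-1.73005, -0.7367, -0.0280054)  len=1.1470
  (v11,v12,v13) [+--] → (-1.73005, -0.7367, -0.0280054)–(-1.73005, -0.7367, 1.175)  len=1.2030
  (v11,v13,v3) [+-+] → (-1.73005, -0.7367, 1.175)–(-0.7367, -0.7367, 1.7485)  len=1.1470
  (v12,v0,v14) [-+-] → (-0.7367, -0.7367, -1.7485)–(0, -0.7367, -1.92467)  len=0.7575
  (v13,v15,v3) [--+] → (0, -0.7367, 1.92467)–(-0.7367, -0.7367, 1.7485)  len=0.7575
  (v14,v0,v16) [-+-] → (0, -0.7367, -1.92467)–(0.7367, -0.7367, -1.7485)  len=0.7575
  (v15,v17,v3) [--+] → (0.7367, -0.7367, 1.7485)–(0, -0.7367, 1.92467)  len=0.7575
  (v16,v0,v1) [-++] → (0.7367, -0.7367, -1.7485)–(1.73005, -0.7367, -1.175)  len=1.1470
  (v16,v1,v17) [-+-] → (1.73005, -0.7367, -1.175)–(1.73005, -0.7367, 0.0280054)  len=1.2030
  (v17,v1,v2) [-++] → (1.73005, -0.7367, 0.0280054)–(1.73005, -0.7367, 1.175)  len=1.1470
  (v17,v2,v3) [-++] → (1.73005, -0.7367, 1.175)–(0.7367, -0.7367, 1.7485)  len=1.1470

Chained into 1 loop(s):
  loop 1: 12 segments, perimeter = 12.3179
Total perimeter = 12.318


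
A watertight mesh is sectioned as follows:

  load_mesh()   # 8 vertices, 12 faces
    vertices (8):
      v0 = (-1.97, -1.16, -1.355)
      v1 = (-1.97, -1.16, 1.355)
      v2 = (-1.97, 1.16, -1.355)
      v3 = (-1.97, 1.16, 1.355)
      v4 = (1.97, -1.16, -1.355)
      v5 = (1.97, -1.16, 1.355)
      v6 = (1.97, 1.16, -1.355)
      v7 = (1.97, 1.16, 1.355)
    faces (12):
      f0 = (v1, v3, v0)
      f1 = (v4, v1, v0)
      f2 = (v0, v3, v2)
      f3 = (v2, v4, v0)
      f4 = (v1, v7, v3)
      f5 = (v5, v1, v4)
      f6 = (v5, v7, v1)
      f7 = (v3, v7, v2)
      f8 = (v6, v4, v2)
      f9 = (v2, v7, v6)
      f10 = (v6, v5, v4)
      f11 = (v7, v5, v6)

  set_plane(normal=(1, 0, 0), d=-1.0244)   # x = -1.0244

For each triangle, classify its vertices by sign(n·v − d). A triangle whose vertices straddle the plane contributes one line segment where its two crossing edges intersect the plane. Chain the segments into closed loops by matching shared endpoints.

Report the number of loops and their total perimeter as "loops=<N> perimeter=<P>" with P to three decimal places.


loops=1 perimeter=10.060

Straddling triangles (8 of 12):
  (v4,v1,v0) [+--] → (-1.0244, -1.16, 0.7046)–(-1.0244, -1.16, -1.355)  len=2.0596
  (v2,v4,v0) [-+-] → (-1.0244, 0.6032, -1.355)–(-1.0244, -1.16, -1.355)  len=1.7632
  (v1,v7,v3) [-+-] → (-1.0244, -0.6032, 1.355)–(-1.0244, 1.16, 1.355)  len=1.7632
  (v5,v1,v4) [+-+] → (-1.0244, -1.16, 1.355)–(-1.0244, -1.16, 0.7046)  len=0.6504
  (v5,v7,v1) [++-] → (-1.0244, -0.6032, 1.355)–(-1.0244, -1.16, 1.355)  len=0.5568
  (v3,v7,v2) [-+-] → (-1.0244, 1.16, 1.355)–(-1.0244, 1.16, -0.7046)  len=2.0596
  (v6,v4,v2) [++-] → (-1.0244, 0.6032, -1.355)–(-1.0244, 1.16, -1.355)  len=0.5568
  (v2,v7,v6) [-++] → (-1.0244, 1.16, -0.7046)–(-1.0244, 1.16, -1.355)  len=0.6504

Chained into 1 loop(s):
  loop 1: 8 segments, perimeter = 10.0600
Total perimeter = 10.060


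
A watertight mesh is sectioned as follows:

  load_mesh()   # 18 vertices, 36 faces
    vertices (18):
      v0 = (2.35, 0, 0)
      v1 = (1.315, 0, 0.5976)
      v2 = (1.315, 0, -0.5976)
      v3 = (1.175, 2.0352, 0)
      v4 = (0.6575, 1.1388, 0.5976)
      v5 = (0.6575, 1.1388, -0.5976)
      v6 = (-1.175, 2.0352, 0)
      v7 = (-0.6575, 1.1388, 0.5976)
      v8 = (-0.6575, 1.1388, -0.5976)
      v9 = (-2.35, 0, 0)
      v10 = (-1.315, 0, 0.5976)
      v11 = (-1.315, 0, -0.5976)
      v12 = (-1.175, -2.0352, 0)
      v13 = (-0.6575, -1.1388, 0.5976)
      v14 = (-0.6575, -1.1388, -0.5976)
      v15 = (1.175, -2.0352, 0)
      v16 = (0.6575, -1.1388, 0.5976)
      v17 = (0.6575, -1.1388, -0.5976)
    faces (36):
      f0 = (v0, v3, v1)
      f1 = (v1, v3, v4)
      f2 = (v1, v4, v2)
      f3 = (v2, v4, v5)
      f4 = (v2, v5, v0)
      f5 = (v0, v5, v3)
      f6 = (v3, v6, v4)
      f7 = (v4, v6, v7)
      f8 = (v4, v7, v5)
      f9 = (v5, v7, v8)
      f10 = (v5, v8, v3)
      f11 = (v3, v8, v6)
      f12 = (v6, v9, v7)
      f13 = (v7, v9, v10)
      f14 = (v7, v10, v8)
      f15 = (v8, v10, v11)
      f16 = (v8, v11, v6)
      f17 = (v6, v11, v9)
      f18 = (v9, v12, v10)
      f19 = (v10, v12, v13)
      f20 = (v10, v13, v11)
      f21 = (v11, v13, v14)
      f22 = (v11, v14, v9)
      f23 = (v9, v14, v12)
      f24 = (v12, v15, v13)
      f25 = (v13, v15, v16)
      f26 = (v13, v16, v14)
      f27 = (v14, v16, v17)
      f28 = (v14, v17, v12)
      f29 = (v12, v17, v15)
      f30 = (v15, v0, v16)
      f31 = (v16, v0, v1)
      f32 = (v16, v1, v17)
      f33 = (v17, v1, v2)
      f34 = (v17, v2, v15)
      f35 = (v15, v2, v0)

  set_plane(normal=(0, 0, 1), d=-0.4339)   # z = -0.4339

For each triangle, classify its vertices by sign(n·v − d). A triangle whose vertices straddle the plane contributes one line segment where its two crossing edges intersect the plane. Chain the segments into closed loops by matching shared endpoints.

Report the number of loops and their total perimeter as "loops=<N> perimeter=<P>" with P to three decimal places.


loops=2 perimeter=17.481

Straddling triangles (24 of 36):
  (v1,v4,v2) [++-] → (1.22495, 0.155975, -0.4339)–(1.315, 0, -0.4339)  len=0.1801
  (v2,v4,v5) [-+-] → (1.22495, 0.155975, -0.4339)–(0.6575, 1.1388, -0.4339)  len=1.1349
  (v2,v5,v0) [--+] → (1.12112, 0.82685, -0.4339)–(1.59852, 0, -0.4339)  len=0.9548
  (v0,v5,v3) [+-+] → (1.12112, 0.82685, -0.4339)–(0.799258, 1.38435, -0.4339)  len=0.6437
  (v4,v7,v5) [++-] → (0.477392, 1.1388, -0.4339)–(0.6575, 1.1388, -0.4339)  len=0.1801
  (v5,v7,v8) [-+-] → (0.477392, 1.1388, -0.4339)–(-0.6575, 1.1388, -0.4339)  len=1.1349
  (v5,v8,v3) [--+] → (-0.155525, 1.38435, -0.4339)–(0.799258, 1.38435, -0.4339)  len=0.9548
  (v3,v8,v6) [+-+] → (-0.155525, 1.38435, -0.4339)–(-0.799258, 1.38435, -0.4339)  len=0.6437
  (v7,v10,v8) [++-] → (-0.747554, 0.982825, -0.4339)–(-0.6575, 1.1388, -0.4339)  len=0.1801
  (v8,v10,v11) [-+-] → (-0.747554, 0.982825, -0.4339)–(-1.315, 0, -0.4339)  len=1.1349
  (v8,v11,v6) [--+] → (-1.27665, 0.5575, -0.4339)–(-0.799258, 1.38435, -0.4339)  len=0.9548
  (v6,v11,v9) [+-+] → (-1.27665, 0.5575, -0.4339)–(-1.59852, 0, -0.4339)  len=0.6437
  (v10,v13,v11) [++-] → (-1.22495, -0.155975, -0.4339)–(-1.315, 0, -0.4339)  len=0.1801
  (v11,v13,v14) [-+-] → (-1.22495, -0.155975, -0.4339)–(-0.6575, -1.1388, -0.4339)  len=1.1349
  (v11,v14,v9) [--+] → (-1.12112, -0.82685, -0.4339)–(-1.59852, 0, -0.4339)  len=0.9548
  (v9,v14,v12) [+-+] → (-1.12112, -0.82685, -0.4339)–(-0.799258, -1.38435, -0.4339)  len=0.6437
  (v13,v16,v14) [++-] → (-0.477392, -1.1388, -0.4339)–(-0.6575, -1.1388, -0.4339)  len=0.1801
  (v14,v16,v17) [-+-] → (-0.477392, -1.1388, -0.4339)–(0.6575, -1.1388, -0.4339)  len=1.1349
  (v14,v17,v12) [--+] → (0.155525, -1.38435, -0.4339)–(-0.799258, -1.38435, -0.4339)  len=0.9548
  (v12,v17,v15) [+-+] → (0.155525, -1.38435, -0.4339)–(0.799258, -1.38435, -0.4339)  len=0.6437
  (v16,v1,v17) [++-] → (0.747554, -0.982825, -0.4339)–(0.6575, -1.1388, -0.4339)  len=0.1801
  (v17,v1,v2) [-+-] → (0.747554, -0.982825, -0.4339)–(1.315, 0, -0.4339)  len=1.1349
  (v17,v2,v15) [--+] → (1.27665, -0.5575, -0.4339)–(0.799258, -1.38435, -0.4339)  len=0.9548
  (v15,v2,v0) [+-+] → (1.27665, -0.5575, -0.4339)–(1.59852, 0, -0.4339)  len=0.6437

Chained into 2 loop(s):
  loop 1: 12 segments, perimeter = 7.8899
  loop 2: 12 segments, perimeter = 9.5911
Total perimeter = 17.481


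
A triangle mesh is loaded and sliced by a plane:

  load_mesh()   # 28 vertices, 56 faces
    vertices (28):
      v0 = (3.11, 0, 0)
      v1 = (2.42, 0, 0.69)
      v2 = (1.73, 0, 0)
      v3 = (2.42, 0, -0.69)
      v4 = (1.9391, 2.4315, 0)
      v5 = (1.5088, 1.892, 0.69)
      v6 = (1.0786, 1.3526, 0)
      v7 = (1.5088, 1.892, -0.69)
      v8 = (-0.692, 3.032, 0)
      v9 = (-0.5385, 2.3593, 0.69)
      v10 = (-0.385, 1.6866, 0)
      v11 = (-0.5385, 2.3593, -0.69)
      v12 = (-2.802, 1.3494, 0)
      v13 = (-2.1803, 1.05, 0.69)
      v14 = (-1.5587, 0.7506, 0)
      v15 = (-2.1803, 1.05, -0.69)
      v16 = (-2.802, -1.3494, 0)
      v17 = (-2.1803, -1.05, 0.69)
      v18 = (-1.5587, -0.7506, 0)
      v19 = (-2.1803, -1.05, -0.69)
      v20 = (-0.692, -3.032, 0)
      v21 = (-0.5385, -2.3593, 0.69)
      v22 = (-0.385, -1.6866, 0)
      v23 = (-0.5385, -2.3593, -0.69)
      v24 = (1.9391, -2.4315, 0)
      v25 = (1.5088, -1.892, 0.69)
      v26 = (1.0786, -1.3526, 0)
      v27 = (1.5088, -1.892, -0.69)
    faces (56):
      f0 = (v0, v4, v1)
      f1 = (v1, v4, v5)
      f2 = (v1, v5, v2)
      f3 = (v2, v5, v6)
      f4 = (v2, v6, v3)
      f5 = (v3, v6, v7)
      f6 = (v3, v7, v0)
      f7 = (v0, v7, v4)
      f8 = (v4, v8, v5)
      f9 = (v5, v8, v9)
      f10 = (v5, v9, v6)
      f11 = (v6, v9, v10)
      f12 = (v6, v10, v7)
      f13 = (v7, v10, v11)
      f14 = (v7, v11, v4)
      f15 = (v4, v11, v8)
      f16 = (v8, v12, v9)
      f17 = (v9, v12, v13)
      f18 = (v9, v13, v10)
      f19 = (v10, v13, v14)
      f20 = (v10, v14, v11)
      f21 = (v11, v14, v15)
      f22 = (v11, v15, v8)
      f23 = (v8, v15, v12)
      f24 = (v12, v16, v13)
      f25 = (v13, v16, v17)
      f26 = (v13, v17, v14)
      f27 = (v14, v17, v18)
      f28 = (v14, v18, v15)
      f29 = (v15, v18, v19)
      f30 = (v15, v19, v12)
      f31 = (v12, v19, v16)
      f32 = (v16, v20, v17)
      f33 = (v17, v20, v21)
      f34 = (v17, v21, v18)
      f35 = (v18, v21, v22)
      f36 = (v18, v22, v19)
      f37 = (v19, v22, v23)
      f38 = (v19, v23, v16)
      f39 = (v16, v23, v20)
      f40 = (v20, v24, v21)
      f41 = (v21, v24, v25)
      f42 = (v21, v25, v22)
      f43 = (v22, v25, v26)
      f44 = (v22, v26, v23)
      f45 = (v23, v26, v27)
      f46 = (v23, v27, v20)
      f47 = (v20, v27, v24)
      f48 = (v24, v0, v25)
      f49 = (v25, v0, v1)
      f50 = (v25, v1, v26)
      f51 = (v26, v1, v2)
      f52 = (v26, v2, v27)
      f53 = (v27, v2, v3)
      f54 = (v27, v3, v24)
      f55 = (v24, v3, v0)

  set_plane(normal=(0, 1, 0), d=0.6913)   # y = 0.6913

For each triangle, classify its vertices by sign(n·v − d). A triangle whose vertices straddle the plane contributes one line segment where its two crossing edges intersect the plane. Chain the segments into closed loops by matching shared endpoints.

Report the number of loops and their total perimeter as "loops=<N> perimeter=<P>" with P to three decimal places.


loops=2 perimeter=7.618

Straddling triangles (16 of 56):
  (v0,v4,v1) [-+-] → (2.7771, 0.6913, 0)–(2.28328, 0.6913, 0.493826)  len=0.6984
  (v1,v4,v5) [-++] → (2.28328, 0.6913, 0.493826)–(2.08707, 0.6913, 0.69)  len=0.2775
  (v1,v5,v2) [-+-] → (2.08707, 0.6913, 0.69)–(1.64918, 0.6913, 0.252113)  len=0.6193
  (v2,v5,v6) [-++] → (1.64918, 0.6913, 0.252113)–(1.39708, 0.6913, 0)  len=0.3565
  (v2,v6,v3) [-+-] → (1.39708, 0.6913, 0)–(1.73442, 0.6913, -0.337348)  len=0.4771
  (v3,v6,v7) [-++] → (1.73442, 0.6913, -0.337348)–(2.08707, 0.6913, -0.69)  len=0.4987
  (v3,v7,v0) [-+-] → (2.08707, 0.6913, -0.69)–(2.52495, 0.6913, -0.252113)  len=0.6193
  (v0,v7,v4) [-++] → (2.52495, 0.6913, -0.252113)–(2.7771, 0.6913, 0)  len=0.3566
  (v12,v16,v13) [+-+] → (-2.802, 0.6913, 0)–(-2.27324, 0.6913, 0.586848)  len=0.7899
  (v13,v16,v17) [+--] → (-2.27324, 0.6913, 0.586848)–(-2.1803, 0.6913, 0.69)  len=0.1388
  (v13,v17,v14) [+-+] → (-2.1803, 0.6913, 0.69)–(-1.57917, 0.6913, 0.0227241)  len=0.8981
  (v14,v17,v18) [+--] → (-1.57917, 0.6913, 0.0227241)–(-1.5587, 0.6913, 0)  len=0.0306
  (v14,v18,v15) [+-+] → (-1.5587, 0.6913, 0)–(-2.05647, 0.6913, -0.552544)  len=0.7437
  (v15,v18,v19) [+--] → (-2.05647, 0.6913, -0.552544)–(-2.1803, 0.6913, -0.69)  len=0.1850
  (v15,v19,v12) [+-+] → (-2.1803, 0.6913, -0.69)–(-2.63148, 0.6913, -0.189251)  len=0.6740
  (v12,v19,v16) [+--] → (-2.63148, 0.6913, -0.189251)–(-2.802, 0.6913, 0)  len=0.2547

Chained into 2 loop(s):
  loop 1: 8 segments, perimeter = 3.9033
  loop 2: 8 segments, perimeter = 3.7149
Total perimeter = 7.618


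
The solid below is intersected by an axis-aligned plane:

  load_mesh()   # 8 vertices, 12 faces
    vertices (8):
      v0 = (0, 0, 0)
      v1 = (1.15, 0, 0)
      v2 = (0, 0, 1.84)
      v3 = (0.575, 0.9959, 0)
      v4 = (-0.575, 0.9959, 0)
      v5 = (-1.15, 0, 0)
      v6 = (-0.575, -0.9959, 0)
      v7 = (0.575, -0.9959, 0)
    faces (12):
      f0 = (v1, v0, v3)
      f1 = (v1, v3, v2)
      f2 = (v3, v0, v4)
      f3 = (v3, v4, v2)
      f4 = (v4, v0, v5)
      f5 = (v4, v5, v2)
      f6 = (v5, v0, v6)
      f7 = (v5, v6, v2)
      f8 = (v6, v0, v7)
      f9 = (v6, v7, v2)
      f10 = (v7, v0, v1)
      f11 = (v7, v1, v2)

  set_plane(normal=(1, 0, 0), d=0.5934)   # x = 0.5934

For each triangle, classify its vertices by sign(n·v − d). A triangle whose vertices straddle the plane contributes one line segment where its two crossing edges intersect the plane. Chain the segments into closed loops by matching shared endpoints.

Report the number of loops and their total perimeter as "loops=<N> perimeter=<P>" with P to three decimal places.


Straddling triangles (4 of 12):
  (v1,v0,v3) [+--] → (0.5934, 0, 0)–(0.5934, 0.964031, 0)  len=0.9640
  (v1,v3,v2) [+--] → (0.5934, 0.964031, 0)–(0.5934, 0, 0.89056)  len=1.3124
  (v7,v0,v1) [--+] → (0.5934, 0, 0)–(0.5934, -0.964031, 0)  len=0.9640
  (v7,v1,v2) [-+-] → (0.5934, -0.964031, 0)–(0.5934, 0, 0.89056)  len=1.3124

Chained into 1 loop(s):
  loop 1: 4 segments, perimeter = 4.5529
Total perimeter = 4.553

loops=1 perimeter=4.553


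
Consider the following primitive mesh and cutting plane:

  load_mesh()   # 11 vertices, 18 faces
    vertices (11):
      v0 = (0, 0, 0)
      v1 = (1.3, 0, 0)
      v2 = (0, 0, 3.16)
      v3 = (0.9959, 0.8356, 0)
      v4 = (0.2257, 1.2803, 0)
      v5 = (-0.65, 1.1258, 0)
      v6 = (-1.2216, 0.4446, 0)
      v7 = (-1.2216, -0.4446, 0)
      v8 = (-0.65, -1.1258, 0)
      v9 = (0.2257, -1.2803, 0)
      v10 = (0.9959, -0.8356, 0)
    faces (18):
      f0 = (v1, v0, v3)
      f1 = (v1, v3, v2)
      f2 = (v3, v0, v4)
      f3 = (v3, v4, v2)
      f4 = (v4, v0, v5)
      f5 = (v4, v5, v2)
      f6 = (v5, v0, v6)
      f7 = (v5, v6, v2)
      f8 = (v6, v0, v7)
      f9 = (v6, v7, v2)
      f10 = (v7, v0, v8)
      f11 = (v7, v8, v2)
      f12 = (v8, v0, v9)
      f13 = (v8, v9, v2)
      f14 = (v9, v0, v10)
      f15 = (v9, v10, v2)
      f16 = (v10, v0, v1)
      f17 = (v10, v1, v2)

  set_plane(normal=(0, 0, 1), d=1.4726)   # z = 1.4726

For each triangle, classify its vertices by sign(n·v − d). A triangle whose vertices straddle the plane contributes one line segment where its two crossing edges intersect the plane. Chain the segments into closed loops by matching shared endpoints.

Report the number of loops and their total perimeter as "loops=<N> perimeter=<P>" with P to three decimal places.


Straddling triangles (9 of 18):
  (v1,v3,v2) [--+] → (0.531798, 0.4462, 1.4726)–(0.694184, 0, 1.4726)  len=0.4748
  (v3,v4,v2) [--+] → (0.120521, 0.683664, 1.4726)–(0.531798, 0.4462, 1.4726)  len=0.4749
  (v4,v5,v2) [--+] → (-0.347092, 0.601163, 1.4726)–(0.120521, 0.683664, 1.4726)  len=0.4748
  (v5,v6,v2) [--+] → (-0.652319, 0.237411, 1.4726)–(-0.347092, 0.601163, 1.4726)  len=0.4748
  (v6,v7,v2) [--+] → (-0.652319, -0.237411, 1.4726)–(-0.652319, 0.237411, 1.4726)  len=0.4748
  (v7,v8,v2) [--+] → (-0.347092, -0.601163, 1.4726)–(-0.652319, -0.237411, 1.4726)  len=0.4748
  (v8,v9,v2) [--+] → (0.120521, -0.683664, 1.4726)–(-0.347092, -0.601163, 1.4726)  len=0.4748
  (v9,v10,v2) [--+] → (0.531798, -0.4462, 1.4726)–(0.120521, -0.683664, 1.4726)  len=0.4749
  (v10,v1,v2) [--+] → (0.694184, 0, 1.4726)–(0.531798, -0.4462, 1.4726)  len=0.4748

Chained into 1 loop(s):
  loop 1: 9 segments, perimeter = 4.2737
Total perimeter = 4.274

loops=1 perimeter=4.274


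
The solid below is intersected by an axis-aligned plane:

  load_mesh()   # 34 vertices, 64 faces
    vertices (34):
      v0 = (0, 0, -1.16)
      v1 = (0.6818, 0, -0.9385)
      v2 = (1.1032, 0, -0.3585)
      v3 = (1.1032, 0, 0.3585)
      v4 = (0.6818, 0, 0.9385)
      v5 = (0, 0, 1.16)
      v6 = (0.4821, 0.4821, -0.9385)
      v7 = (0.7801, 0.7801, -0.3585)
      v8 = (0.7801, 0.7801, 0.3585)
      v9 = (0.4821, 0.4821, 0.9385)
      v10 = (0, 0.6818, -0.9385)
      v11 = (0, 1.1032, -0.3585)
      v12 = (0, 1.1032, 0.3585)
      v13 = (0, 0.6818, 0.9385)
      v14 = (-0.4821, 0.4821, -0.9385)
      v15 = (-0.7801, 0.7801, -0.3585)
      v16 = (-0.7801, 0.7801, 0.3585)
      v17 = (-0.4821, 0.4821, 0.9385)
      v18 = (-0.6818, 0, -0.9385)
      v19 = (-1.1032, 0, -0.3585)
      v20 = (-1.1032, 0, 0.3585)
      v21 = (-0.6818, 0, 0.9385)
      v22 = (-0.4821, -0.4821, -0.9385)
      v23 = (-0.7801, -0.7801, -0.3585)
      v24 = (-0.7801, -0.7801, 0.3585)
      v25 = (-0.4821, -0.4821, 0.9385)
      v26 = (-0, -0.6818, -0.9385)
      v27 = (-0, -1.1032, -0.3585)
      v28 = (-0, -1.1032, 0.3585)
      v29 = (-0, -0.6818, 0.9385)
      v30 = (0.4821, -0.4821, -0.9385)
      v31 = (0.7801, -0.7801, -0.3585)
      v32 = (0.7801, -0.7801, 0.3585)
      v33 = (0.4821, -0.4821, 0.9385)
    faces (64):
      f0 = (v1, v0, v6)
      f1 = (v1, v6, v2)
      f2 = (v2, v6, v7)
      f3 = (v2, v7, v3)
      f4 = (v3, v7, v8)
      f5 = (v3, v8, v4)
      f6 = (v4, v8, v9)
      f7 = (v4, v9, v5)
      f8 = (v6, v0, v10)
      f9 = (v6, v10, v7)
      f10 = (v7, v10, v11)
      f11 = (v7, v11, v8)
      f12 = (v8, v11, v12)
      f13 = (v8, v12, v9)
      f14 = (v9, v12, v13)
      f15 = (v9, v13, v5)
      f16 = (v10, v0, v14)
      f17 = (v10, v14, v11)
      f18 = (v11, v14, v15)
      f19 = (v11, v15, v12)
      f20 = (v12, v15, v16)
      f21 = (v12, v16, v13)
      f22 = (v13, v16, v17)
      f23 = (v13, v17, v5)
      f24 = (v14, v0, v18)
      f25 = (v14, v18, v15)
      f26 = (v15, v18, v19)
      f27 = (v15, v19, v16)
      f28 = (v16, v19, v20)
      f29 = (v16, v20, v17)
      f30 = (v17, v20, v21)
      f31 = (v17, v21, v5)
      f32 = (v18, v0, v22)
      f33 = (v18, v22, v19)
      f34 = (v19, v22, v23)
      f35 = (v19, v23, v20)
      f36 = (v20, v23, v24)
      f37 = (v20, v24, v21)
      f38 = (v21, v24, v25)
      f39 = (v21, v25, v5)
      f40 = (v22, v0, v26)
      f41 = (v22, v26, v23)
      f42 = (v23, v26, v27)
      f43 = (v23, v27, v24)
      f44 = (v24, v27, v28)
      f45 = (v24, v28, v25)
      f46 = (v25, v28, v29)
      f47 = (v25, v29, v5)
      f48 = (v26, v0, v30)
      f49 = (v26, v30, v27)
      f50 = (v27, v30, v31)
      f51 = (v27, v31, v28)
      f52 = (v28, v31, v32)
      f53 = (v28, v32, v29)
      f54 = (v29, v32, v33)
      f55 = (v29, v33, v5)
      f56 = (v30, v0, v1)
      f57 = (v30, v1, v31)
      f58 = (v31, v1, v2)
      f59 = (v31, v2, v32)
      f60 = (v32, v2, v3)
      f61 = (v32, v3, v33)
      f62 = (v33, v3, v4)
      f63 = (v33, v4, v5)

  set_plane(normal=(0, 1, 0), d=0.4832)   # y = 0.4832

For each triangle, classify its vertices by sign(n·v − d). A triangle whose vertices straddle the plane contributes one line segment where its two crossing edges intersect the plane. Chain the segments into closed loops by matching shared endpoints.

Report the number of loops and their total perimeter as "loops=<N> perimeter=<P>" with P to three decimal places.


Straddling triangles (20 of 64):
  (v2,v6,v7) [--+] → (0.4832, 0.4832, -0.936359)–(0.903069, 0.4832, -0.3585)  len=0.7143
  (v2,v7,v3) [-+-] → (0.903069, 0.4832, -0.3585)–(0.903069, 0.4832, -0.0856154)  len=0.2729
  (v3,v7,v8) [-++] → (0.903069, 0.4832, -0.0856154)–(0.903069, 0.4832, 0.3585)  len=0.4441
  (v3,v8,v4) [-+-] → (0.903069, 0.4832, 0.3585)–(0.742688, 0.4832, 0.579243)  len=0.2729
  (v4,v8,v9) [-+-] → (0.742688, 0.4832, 0.579243)–(0.4832, 0.4832, 0.936359)  len=0.4414
  (v6,v0,v10) [--+] → (0, 0.4832, -1.00302)–(0.479444, 0.4832, -0.9385)  len=0.4838
  (v6,v10,v7) [-++] → (0.479444, 0.4832, -0.9385)–(0.4832, 0.4832, -0.936359)  len=0.0043
  (v8,v12,v9) [++-] → (0.481246, 0.4832, 0.937473)–(0.4832, 0.4832, 0.936359)  len=0.0022
  (v9,v12,v13) [-++] → (0.481246, 0.4832, 0.937473)–(0.479444, 0.4832, 0.9385)  len=0.0021
  (v9,v13,v5) [-+-] → (0.479444, 0.4832, 0.9385)–(0, 0.4832, 1.00302)  len=0.4838
  (v10,v0,v14) [+--] → (0, 0.4832, -1.00302)–(-0.479444, 0.4832, -0.9385)  len=0.4838
  (v10,v14,v11) [+-+] → (-0.479444, 0.4832, -0.9385)–(-0.481246, 0.4832, -0.937473)  len=0.0021
  (v11,v14,v15) [+-+] → (-0.481246, 0.4832, -0.937473)–(-0.4832, 0.4832, -0.936359)  len=0.0022
  (v13,v16,v17) [++-] → (-0.4832, 0.4832, 0.936359)–(-0.479444, 0.4832, 0.9385)  len=0.0043
  (v13,v17,v5) [+--] → (-0.479444, 0.4832, 0.9385)–(0, 0.4832, 1.00302)  len=0.4838
  (v14,v18,v15) [--+] → (-0.742688, 0.4832, -0.579243)–(-0.4832, 0.4832, -0.936359)  len=0.4414
  (v15,v18,v19) [+--] → (-0.742688, 0.4832, -0.579243)–(-0.903069, 0.4832, -0.3585)  len=0.2729
  (v15,v19,v16) [+-+] → (-0.903069, 0.4832, -0.3585)–(-0.903069, 0.4832, 0.0856154)  len=0.4441
  (v16,v19,v20) [+--] → (-0.903069, 0.4832, 0.0856154)–(-0.903069, 0.4832, 0.3585)  len=0.2729
  (v16,v20,v17) [+--] → (-0.903069, 0.4832, 0.3585)–(-0.4832, 0.4832, 0.936359)  len=0.7143

Chained into 1 loop(s):
  loop 1: 20 segments, perimeter = 6.2435
Total perimeter = 6.244

loops=1 perimeter=6.244


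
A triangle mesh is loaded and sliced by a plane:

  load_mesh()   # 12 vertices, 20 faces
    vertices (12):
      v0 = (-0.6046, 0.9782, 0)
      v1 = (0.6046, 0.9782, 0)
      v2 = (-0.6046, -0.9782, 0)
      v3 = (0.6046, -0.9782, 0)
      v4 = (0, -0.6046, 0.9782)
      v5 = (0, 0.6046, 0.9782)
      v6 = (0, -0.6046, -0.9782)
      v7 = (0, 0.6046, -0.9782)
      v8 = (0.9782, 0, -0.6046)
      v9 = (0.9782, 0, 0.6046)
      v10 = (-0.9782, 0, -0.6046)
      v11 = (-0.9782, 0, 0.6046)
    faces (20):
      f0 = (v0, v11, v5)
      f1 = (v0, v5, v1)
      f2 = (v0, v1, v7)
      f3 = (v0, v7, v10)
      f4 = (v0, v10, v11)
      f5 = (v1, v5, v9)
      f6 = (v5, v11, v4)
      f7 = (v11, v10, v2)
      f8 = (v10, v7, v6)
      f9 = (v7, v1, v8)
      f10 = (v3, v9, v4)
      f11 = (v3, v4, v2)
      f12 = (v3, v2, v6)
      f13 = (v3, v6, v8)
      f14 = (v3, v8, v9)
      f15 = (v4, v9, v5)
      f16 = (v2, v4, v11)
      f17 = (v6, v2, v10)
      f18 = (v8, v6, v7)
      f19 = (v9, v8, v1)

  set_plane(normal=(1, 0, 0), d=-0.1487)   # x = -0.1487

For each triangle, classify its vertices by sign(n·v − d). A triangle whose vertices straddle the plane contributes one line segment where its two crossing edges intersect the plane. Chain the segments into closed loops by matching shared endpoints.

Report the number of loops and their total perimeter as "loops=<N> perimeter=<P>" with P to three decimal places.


loops=1 perimeter=6.249

Straddling triangles (10 of 20):
  (v0,v11,v5) [--+] → (-0.1487, 0.512692, 0.921408)–(-0.1487, 0.696486, 0.737614)  len=0.2599
  (v0,v5,v1) [-++] → (-0.1487, 0.696486, 0.737614)–(-0.1487, 0.9782, 0)  len=0.7896
  (v0,v1,v7) [-++] → (-0.1487, 0.9782, 0)–(-0.1487, 0.696486, -0.737614)  len=0.7896
  (v0,v7,v10) [-+-] → (-0.1487, 0.696486, -0.737614)–(-0.1487, 0.512692, -0.921408)  len=0.2599
  (v5,v11,v4) [+-+] → (-0.1487, 0.512692, 0.921408)–(-0.1487, -0.512692, 0.921408)  len=1.0254
  (v10,v7,v6) [-++] → (-0.1487, 0.512692, -0.921408)–(-0.1487, -0.512692, -0.921408)  len=1.0254
  (v3,v4,v2) [++-] → (-0.1487, -0.696486, 0.737614)–(-0.1487, -0.9782, 0)  len=0.7896
  (v3,v2,v6) [+-+] → (-0.1487, -0.9782, 0)–(-0.1487, -0.696486, -0.737614)  len=0.7896
  (v2,v4,v11) [-+-] → (-0.1487, -0.696486, 0.737614)–(-0.1487, -0.512692, 0.921408)  len=0.2599
  (v6,v2,v10) [+--] → (-0.1487, -0.696486, -0.737614)–(-0.1487, -0.512692, -0.921408)  len=0.2599

Chained into 1 loop(s):
  loop 1: 10 segments, perimeter = 6.2488
Total perimeter = 6.249


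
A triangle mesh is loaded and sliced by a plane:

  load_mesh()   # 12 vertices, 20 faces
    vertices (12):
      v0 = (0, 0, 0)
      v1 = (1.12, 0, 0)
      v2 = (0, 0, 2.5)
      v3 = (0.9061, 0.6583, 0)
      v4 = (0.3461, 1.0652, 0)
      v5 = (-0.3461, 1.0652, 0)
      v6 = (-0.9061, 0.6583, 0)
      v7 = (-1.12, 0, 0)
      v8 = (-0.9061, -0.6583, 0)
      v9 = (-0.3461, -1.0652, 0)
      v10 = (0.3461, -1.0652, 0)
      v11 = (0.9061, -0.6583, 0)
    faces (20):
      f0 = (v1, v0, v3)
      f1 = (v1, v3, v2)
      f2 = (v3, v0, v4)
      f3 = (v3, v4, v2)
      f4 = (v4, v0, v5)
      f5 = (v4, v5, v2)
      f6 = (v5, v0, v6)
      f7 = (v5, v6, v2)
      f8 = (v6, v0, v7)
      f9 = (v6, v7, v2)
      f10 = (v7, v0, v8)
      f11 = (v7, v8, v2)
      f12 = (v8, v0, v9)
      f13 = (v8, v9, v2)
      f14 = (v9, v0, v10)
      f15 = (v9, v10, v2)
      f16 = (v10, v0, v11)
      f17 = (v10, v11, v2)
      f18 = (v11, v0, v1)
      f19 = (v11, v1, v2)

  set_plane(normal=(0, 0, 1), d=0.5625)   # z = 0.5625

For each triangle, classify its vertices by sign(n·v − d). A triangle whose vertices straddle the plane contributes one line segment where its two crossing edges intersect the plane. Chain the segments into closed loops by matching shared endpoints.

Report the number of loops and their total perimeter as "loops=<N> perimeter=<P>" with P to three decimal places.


loops=1 perimeter=5.365

Straddling triangles (10 of 20):
  (v1,v3,v2) [--+] → (0.702228, 0.510182, 0.5625)–(0.868, 0, 0.5625)  len=0.5364
  (v3,v4,v2) [--+] → (0.268228, 0.82553, 0.5625)–(0.702228, 0.510182, 0.5625)  len=0.5365
  (v4,v5,v2) [--+] → (-0.268228, 0.82553, 0.5625)–(0.268228, 0.82553, 0.5625)  len=0.5365
  (v5,v6,v2) [--+] → (-0.702228, 0.510182, 0.5625)–(-0.268228, 0.82553, 0.5625)  len=0.5365
  (v6,v7,v2) [--+] → (-0.868, 0, 0.5625)–(-0.702228, 0.510182, 0.5625)  len=0.5364
  (v7,v8,v2) [--+] → (-0.702228, -0.510182, 0.5625)–(-0.868, 0, 0.5625)  len=0.5364
  (v8,v9,v2) [--+] → (-0.268228, -0.82553, 0.5625)–(-0.702228, -0.510182, 0.5625)  len=0.5365
  (v9,v10,v2) [--+] → (0.268228, -0.82553, 0.5625)–(-0.268228, -0.82553, 0.5625)  len=0.5365
  (v10,v11,v2) [--+] → (0.702228, -0.510182, 0.5625)–(0.268228, -0.82553, 0.5625)  len=0.5365
  (v11,v1,v2) [--+] → (0.868, 0, 0.5625)–(0.702228, -0.510182, 0.5625)  len=0.5364

Chained into 1 loop(s):
  loop 1: 10 segments, perimeter = 5.3645
Total perimeter = 5.365


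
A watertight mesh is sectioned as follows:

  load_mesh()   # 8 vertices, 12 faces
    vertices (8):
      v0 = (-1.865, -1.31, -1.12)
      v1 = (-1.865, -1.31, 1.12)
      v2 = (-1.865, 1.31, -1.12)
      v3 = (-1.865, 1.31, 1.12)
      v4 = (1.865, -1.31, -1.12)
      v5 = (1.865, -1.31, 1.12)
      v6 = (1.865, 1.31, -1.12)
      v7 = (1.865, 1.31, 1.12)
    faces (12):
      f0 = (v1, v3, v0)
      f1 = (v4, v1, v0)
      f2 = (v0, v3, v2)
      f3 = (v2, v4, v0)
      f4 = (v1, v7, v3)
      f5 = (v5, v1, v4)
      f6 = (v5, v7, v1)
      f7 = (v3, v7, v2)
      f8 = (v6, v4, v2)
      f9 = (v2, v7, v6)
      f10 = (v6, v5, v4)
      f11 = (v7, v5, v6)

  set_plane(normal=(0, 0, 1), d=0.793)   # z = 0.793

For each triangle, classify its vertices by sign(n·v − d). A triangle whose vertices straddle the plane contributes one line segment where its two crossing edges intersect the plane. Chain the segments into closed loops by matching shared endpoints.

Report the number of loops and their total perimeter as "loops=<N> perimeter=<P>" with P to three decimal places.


Straddling triangles (8 of 12):
  (v1,v3,v0) [++-] → (-1.865, 0.927527, 0.793)–(-1.865, -1.31, 0.793)  len=2.2375
  (v4,v1,v0) [-+-] → (-1.32049, -1.31, 0.793)–(-1.865, -1.31, 0.793)  len=0.5445
  (v0,v3,v2) [-+-] → (-1.865, 0.927527, 0.793)–(-1.865, 1.31, 0.793)  len=0.3825
  (v5,v1,v4) [++-] → (-1.32049, -1.31, 0.793)–(1.865, -1.31, 0.793)  len=3.1855
  (v3,v7,v2) [++-] → (1.32049, 1.31, 0.793)–(-1.865, 1.31, 0.793)  len=3.1855
  (v2,v7,v6) [-+-] → (1.32049, 1.31, 0.793)–(1.865, 1.31, 0.793)  len=0.5445
  (v6,v5,v4) [-+-] → (1.865, -0.927527, 0.793)–(1.865, -1.31, 0.793)  len=0.3825
  (v7,v5,v6) [++-] → (1.865, -0.927527, 0.793)–(1.865, 1.31, 0.793)  len=2.2375

Chained into 1 loop(s):
  loop 1: 8 segments, perimeter = 12.7000
Total perimeter = 12.700

loops=1 perimeter=12.700


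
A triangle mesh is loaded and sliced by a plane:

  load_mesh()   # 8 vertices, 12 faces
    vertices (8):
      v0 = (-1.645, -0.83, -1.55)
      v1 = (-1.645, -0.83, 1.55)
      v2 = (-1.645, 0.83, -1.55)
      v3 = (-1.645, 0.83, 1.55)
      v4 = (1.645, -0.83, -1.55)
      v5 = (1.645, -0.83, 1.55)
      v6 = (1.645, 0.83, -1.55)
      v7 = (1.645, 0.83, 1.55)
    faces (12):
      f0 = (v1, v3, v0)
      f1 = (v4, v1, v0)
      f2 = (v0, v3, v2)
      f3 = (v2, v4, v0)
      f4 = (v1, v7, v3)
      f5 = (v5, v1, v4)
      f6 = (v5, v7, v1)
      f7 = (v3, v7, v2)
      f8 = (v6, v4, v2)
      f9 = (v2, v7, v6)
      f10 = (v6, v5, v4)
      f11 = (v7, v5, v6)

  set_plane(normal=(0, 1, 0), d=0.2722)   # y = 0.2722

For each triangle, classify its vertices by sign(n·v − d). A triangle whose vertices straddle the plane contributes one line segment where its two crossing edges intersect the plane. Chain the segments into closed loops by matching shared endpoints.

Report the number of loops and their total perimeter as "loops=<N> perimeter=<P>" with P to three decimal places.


loops=1 perimeter=12.780

Straddling triangles (8 of 12):
  (v1,v3,v0) [-+-] → (-1.645, 0.2722, 1.55)–(-1.645, 0.2722, 0.508325)  len=1.0417
  (v0,v3,v2) [-++] → (-1.645, 0.2722, 0.508325)–(-1.645, 0.2722, -1.55)  len=2.0583
  (v2,v4,v0) [+--] → (-0.539481, 0.2722, -1.55)–(-1.645, 0.2722, -1.55)  len=1.1055
  (v1,v7,v3) [-++] → (0.539481, 0.2722, 1.55)–(-1.645, 0.2722, 1.55)  len=2.1845
  (v5,v7,v1) [-+-] → (1.645, 0.2722, 1.55)–(0.539481, 0.2722, 1.55)  len=1.1055
  (v6,v4,v2) [+-+] → (1.645, 0.2722, -1.55)–(-0.539481, 0.2722, -1.55)  len=2.1845
  (v6,v5,v4) [+--] → (1.645, 0.2722, -0.508325)–(1.645, 0.2722, -1.55)  len=1.0417
  (v7,v5,v6) [+-+] → (1.645, 0.2722, 1.55)–(1.645, 0.2722, -0.508325)  len=2.0583

Chained into 1 loop(s):
  loop 1: 8 segments, perimeter = 12.7800
Total perimeter = 12.780
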